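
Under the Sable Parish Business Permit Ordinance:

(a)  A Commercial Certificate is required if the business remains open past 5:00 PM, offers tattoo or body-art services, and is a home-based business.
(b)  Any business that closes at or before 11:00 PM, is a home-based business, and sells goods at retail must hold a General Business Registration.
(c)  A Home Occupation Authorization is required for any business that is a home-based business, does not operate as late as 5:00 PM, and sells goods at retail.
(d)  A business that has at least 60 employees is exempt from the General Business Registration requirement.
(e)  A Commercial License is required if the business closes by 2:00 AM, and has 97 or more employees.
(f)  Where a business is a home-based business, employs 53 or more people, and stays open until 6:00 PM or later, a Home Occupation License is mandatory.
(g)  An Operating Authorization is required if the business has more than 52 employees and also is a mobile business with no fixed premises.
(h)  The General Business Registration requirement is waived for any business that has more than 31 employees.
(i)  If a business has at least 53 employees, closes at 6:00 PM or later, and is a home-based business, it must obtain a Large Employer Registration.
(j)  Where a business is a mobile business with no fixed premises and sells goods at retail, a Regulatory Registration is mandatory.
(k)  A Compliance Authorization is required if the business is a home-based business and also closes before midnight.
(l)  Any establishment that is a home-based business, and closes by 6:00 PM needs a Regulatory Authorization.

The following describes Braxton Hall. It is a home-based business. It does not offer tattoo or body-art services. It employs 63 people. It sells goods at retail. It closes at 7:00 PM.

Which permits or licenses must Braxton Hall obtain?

(a) closes 7:00 PM, after 5:00 PM; does not offer tattoo or body-art services; is a home-based business → Commercial Certificate not required.
(b) closes 7:00 PM, at/before 11:00 PM; is a home-based business; sells goods at retail → General Business Registration required.
(c) is a home-based business; closes 7:00 PM, after 5:00 PM; sells goods at retail → Home Occupation Authorization not required.
(d) employees 63 ≥ 60 → exempt from General Business Registration.
(e) closes 7:00 PM, at/before 2:00 AM; employees 63 < 97 → Commercial License not required.
(f) is a home-based business; employees 63 ≥ 53; closes 7:00 PM, after 6:00 PM → Home Occupation License required.
(g) employees 63 > 52; is a home-based business (not: is a mobile business with no fixed premises) → Operating Authorization not required.
(h) employees 63 > 31 → exempt from General Business Registration.
(i) employees 63 ≥ 53; closes 7:00 PM, after 6:00 PM; is a home-based business → Large Employer Registration required.
(j) is a home-based business (not: is a mobile business with no fixed premises); sells goods at retail → Regulatory Registration not required.
(k) is a home-based business; closes 7:00 PM, at/before midnight → Compliance Authorization required.
(l) is a home-based business; closes 7:00 PM, after 6:00 PM → Regulatory Authorization not required.

Compliance Authorization, Home Occupation License, Large Employer Registration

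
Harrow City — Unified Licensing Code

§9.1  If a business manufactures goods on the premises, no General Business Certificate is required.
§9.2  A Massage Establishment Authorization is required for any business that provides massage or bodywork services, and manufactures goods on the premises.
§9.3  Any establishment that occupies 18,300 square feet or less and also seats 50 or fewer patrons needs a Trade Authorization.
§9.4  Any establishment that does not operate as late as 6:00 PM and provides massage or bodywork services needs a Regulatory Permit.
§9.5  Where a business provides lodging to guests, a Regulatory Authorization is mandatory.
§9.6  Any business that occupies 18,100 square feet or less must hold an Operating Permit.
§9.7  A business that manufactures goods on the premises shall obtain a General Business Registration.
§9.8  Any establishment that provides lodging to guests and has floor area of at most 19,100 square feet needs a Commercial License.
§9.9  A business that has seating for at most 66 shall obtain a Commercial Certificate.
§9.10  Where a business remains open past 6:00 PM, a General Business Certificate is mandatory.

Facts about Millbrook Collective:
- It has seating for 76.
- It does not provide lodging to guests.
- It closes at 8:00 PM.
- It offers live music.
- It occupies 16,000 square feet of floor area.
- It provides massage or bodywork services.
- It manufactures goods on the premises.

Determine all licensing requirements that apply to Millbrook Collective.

General Business Registration, Massage Establishment Authorization, Operating Permit

§9.1 manufactures goods on the premises → exempt from General Business Certificate.
§9.2 provides massage or bodywork services; manufactures goods on the premises → Massage Establishment Authorization required.
§9.3 floor area 16,000 square feet ≤ 18,300 square feet; seating 76 > 50 → Trade Authorization not required.
§9.4 closes 8:00 PM, after 6:00 PM; provides massage or bodywork services → Regulatory Permit not required.
§9.5 does not provide lodging to guests → Regulatory Authorization not required.
§9.6 floor area 16,000 square feet ≤ 18,100 square feet → Operating Permit required.
§9.7 manufactures goods on the premises → General Business Registration required.
§9.8 does not provide lodging to guests; floor area 16,000 square feet ≤ 19,100 square feet → Commercial License not required.
§9.9 seating 76 > 66 → Commercial Certificate not required.
§9.10 closes 8:00 PM, after 6:00 PM → General Business Certificate required.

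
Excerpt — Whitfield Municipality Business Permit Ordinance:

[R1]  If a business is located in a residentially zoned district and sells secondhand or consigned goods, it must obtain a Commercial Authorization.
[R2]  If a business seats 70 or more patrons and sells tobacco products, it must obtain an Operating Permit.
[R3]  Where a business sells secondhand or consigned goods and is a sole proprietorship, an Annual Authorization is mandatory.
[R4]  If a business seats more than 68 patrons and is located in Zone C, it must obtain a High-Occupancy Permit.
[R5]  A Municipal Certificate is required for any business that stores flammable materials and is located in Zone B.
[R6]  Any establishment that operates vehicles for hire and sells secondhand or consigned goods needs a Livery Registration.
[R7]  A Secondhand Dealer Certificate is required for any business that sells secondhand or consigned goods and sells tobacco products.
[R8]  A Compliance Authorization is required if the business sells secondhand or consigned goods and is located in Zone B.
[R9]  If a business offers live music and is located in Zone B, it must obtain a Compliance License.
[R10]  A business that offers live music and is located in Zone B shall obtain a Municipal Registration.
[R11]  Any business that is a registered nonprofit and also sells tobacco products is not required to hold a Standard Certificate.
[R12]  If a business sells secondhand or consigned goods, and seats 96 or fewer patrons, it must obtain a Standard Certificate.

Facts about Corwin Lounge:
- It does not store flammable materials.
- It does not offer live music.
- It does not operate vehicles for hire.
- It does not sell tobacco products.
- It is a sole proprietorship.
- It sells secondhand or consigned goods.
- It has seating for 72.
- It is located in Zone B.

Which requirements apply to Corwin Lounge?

Annual Authorization, Compliance Authorization, Standard Certificate

[R1] is located in Zone B (not: is located in a residentially zoned district); sells secondhand or consigned goods → Commercial Authorization not required.
[R2] seating 72 ≥ 70; does not sell tobacco products → Operating Permit not required.
[R3] sells secondhand or consigned goods; is a sole proprietorship → Annual Authorization required.
[R4] seating 72 > 68; is located in Zone B (not: is located in Zone C) → High-Occupancy Permit not required.
[R5] does not store flammable materials; is located in Zone B → Municipal Certificate not required.
[R6] does not operate vehicles for hire; sells secondhand or consigned goods → Livery Registration not required.
[R7] sells secondhand or consigned goods; does not sell tobacco products → Secondhand Dealer Certificate not required.
[R8] sells secondhand or consigned goods; is located in Zone B → Compliance Authorization required.
[R9] does not offer live music; is located in Zone B → Compliance License not required.
[R10] does not offer live music; is located in Zone B → Municipal Registration not required.
[R11] is a sole proprietorship (not: is a registered nonprofit); does not sell tobacco products → Standard Certificate exemption does not apply.
[R12] sells secondhand or consigned goods; seating 72 ≤ 96 → Standard Certificate required.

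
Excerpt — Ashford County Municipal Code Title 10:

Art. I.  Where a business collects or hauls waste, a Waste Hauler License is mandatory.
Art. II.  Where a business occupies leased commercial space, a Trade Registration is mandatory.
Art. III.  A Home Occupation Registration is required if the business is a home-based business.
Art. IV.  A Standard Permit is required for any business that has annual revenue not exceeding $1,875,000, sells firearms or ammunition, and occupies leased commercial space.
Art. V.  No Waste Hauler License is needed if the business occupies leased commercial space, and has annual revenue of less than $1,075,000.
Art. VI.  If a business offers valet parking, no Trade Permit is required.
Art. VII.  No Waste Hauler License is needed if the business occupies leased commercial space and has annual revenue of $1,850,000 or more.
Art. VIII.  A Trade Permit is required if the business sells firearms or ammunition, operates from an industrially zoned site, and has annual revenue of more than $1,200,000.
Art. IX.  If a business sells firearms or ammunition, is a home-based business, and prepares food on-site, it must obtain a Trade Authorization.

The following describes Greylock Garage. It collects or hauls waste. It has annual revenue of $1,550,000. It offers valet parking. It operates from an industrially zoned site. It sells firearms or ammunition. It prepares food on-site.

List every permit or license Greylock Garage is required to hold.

Art. I. collects or hauls waste → Waste Hauler License required.
Art. II. operates from an industrially zoned site (not: occupies leased commercial space) → Trade Registration not required.
Art. III. operates from an industrially zoned site (not: is a home-based business) → Home Occupation Registration not required.
Art. IV. revenue $1,550,000 ≤ $1,875,000; sells firearms or ammunition; operates from an industrially zoned site (not: occupies leased commercial space) → Standard Permit not required.
Art. V. operates from an industrially zoned site (not: occupies leased commercial space); revenue $1,550,000 ≥ $1,075,000 → Waste Hauler License exemption does not apply.
Art. VI. offers valet parking → exempt from Trade Permit.
Art. VII. operates from an industrially zoned site (not: occupies leased commercial space); revenue $1,550,000 < $1,850,000 → Waste Hauler License exemption does not apply.
Art. VIII. sells firearms or ammunition; operates from an industrially zoned site; revenue $1,550,000 > $1,200,000 → Trade Permit required.
Art. IX. sells firearms or ammunition; operates from an industrially zoned site (not: is a home-based business); prepares food on-site → Trade Authorization not required.

Waste Hauler License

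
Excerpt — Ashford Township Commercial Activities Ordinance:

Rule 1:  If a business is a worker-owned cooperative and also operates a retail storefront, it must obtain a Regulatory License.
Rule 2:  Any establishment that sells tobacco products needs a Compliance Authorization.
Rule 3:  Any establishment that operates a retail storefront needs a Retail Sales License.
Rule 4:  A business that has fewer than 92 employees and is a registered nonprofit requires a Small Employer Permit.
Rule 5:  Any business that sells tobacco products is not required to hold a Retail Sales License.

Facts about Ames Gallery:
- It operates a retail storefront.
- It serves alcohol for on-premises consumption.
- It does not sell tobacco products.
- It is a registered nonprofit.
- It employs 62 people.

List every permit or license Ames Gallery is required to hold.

Rule 1: is a registered nonprofit (not: is a worker-owned cooperative); operates a retail storefront → Regulatory License not required.
Rule 2: does not sell tobacco products → Compliance Authorization not required.
Rule 3: operates a retail storefront → Retail Sales License required.
Rule 4: employees 62 < 92; is a registered nonprofit → Small Employer Permit required.
Rule 5: does not sell tobacco products → Retail Sales License exemption does not apply.

Retail Sales License, Small Employer Permit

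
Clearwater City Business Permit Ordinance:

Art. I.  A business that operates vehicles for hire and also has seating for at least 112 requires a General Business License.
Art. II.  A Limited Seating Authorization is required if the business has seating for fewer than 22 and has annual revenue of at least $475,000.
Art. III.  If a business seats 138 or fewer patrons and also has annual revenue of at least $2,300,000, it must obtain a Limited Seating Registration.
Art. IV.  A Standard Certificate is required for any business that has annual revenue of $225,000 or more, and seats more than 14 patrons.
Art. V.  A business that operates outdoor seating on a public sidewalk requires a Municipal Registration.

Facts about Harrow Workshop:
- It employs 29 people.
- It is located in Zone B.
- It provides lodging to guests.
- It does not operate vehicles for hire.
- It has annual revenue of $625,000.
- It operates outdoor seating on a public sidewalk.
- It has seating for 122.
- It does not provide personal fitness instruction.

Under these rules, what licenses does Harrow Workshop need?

Municipal Registration, Standard Certificate

Art. I. does not operate vehicles for hire; seating 122 ≥ 112 → General Business License not required.
Art. II. seating 122 ≥ 22; revenue $625,000 ≥ $475,000 → Limited Seating Authorization not required.
Art. III. seating 122 ≤ 138; revenue $625,000 < $2,300,000 → Limited Seating Registration not required.
Art. IV. revenue $625,000 ≥ $225,000; seating 122 > 14 → Standard Certificate required.
Art. V. operates outdoor seating on a public sidewalk → Municipal Registration required.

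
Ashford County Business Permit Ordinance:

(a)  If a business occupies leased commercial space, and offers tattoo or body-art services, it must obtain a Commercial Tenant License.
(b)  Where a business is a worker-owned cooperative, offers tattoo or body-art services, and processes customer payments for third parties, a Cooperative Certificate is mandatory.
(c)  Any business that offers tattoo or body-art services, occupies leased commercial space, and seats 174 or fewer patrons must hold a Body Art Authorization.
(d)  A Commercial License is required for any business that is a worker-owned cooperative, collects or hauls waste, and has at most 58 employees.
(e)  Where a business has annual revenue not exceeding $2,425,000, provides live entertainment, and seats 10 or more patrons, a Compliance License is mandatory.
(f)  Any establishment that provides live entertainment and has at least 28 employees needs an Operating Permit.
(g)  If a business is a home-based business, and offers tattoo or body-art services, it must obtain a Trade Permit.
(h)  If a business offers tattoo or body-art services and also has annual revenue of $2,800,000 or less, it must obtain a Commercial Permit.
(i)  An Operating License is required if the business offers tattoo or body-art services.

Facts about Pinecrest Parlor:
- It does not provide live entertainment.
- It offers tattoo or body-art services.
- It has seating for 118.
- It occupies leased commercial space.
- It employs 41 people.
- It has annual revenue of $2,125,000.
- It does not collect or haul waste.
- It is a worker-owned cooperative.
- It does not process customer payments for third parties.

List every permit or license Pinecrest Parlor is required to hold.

(a) occupies leased commercial space; offers tattoo or body-art services → Commercial Tenant License required.
(b) is a worker-owned cooperative; offers tattoo or body-art services; does not process customer payments for third parties → Cooperative Certificate not required.
(c) offers tattoo or body-art services; occupies leased commercial space; seating 118 ≤ 174 → Body Art Authorization required.
(d) is a worker-owned cooperative; does not collect or haul waste; employees 41 ≤ 58 → Commercial License not required.
(e) revenue $2,125,000 ≤ $2,425,000; does not provide live entertainment; seating 118 ≥ 10 → Compliance License not required.
(f) does not provide live entertainment; employees 41 ≥ 28 → Operating Permit not required.
(g) occupies leased commercial space (not: is a home-based business); offers tattoo or body-art services → Trade Permit not required.
(h) offers tattoo or body-art services; revenue $2,125,000 ≤ $2,800,000 → Commercial Permit required.
(i) offers tattoo or body-art services → Operating License required.

Body Art Authorization, Commercial Permit, Commercial Tenant License, Operating License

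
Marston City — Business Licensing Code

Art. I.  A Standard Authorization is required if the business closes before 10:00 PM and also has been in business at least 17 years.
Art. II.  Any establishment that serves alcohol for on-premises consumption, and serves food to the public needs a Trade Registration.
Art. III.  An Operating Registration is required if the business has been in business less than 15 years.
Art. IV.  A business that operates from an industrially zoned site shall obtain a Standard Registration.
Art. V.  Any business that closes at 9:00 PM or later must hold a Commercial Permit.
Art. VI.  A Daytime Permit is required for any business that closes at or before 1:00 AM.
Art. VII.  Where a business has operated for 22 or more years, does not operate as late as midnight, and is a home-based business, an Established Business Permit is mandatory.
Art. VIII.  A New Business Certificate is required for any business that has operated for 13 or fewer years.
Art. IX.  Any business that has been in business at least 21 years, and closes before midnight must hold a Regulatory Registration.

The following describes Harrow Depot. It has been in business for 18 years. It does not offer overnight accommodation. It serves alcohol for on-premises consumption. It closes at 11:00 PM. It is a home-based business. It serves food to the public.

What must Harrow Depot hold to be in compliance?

Art. I. closes 11:00 PM, after 10:00 PM; years in business 18 ≥ 17 → Standard Authorization not required.
Art. II. serves alcohol for on-premises consumption; serves food to the public → Trade Registration required.
Art. III. years in business 18 ≥ 15 → Operating Registration not required.
Art. IV. is a home-based business (not: operates from an industrially zoned site) → Standard Registration not required.
Art. V. closes 11:00 PM, after 9:00 PM → Commercial Permit required.
Art. VI. closes 11:00 PM, at/before 1:00 AM → Daytime Permit required.
Art. VII. years in business 18 < 22; closes 11:00 PM, at/before midnight; is a home-based business → Established Business Permit not required.
Art. VIII. years in business 18 > 13 → New Business Certificate not required.
Art. IX. years in business 18 < 21; closes 11:00 PM, at/before midnight → Regulatory Registration not required.

Commercial Permit, Daytime Permit, Trade Registration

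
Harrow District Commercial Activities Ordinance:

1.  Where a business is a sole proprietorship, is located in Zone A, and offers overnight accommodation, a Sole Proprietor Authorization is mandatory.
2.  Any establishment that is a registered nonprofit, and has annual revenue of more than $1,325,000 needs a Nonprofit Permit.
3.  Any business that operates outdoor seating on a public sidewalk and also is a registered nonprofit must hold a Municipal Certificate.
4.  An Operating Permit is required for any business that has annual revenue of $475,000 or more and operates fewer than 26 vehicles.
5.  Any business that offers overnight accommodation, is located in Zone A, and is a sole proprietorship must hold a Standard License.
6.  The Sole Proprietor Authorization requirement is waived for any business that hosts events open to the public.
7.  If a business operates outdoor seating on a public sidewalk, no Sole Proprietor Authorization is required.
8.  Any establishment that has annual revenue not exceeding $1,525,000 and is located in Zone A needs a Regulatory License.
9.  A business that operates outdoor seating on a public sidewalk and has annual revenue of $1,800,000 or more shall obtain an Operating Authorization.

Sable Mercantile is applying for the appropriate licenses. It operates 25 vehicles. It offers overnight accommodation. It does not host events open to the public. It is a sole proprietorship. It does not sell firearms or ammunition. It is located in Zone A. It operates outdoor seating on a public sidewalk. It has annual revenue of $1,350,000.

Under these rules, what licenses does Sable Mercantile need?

Operating Permit, Regulatory License, Standard License

1. is a sole proprietorship; is located in Zone A; offers overnight accommodation → Sole Proprietor Authorization required.
2. is a sole proprietorship (not: is a registered nonprofit); revenue $1,350,000 > $1,325,000 → Nonprofit Permit not required.
3. operates outdoor seating on a public sidewalk; is a sole proprietorship (not: is a registered nonprofit) → Municipal Certificate not required.
4. revenue $1,350,000 ≥ $475,000; vehicles 25 < 26 → Operating Permit required.
5. offers overnight accommodation; is located in Zone A; is a sole proprietorship → Standard License required.
6. does not host events open to the public → Sole Proprietor Authorization exemption does not apply.
7. operates outdoor seating on a public sidewalk → exempt from Sole Proprietor Authorization.
8. revenue $1,350,000 ≤ $1,525,000; is located in Zone A → Regulatory License required.
9. operates outdoor seating on a public sidewalk; revenue $1,350,000 < $1,800,000 → Operating Authorization not required.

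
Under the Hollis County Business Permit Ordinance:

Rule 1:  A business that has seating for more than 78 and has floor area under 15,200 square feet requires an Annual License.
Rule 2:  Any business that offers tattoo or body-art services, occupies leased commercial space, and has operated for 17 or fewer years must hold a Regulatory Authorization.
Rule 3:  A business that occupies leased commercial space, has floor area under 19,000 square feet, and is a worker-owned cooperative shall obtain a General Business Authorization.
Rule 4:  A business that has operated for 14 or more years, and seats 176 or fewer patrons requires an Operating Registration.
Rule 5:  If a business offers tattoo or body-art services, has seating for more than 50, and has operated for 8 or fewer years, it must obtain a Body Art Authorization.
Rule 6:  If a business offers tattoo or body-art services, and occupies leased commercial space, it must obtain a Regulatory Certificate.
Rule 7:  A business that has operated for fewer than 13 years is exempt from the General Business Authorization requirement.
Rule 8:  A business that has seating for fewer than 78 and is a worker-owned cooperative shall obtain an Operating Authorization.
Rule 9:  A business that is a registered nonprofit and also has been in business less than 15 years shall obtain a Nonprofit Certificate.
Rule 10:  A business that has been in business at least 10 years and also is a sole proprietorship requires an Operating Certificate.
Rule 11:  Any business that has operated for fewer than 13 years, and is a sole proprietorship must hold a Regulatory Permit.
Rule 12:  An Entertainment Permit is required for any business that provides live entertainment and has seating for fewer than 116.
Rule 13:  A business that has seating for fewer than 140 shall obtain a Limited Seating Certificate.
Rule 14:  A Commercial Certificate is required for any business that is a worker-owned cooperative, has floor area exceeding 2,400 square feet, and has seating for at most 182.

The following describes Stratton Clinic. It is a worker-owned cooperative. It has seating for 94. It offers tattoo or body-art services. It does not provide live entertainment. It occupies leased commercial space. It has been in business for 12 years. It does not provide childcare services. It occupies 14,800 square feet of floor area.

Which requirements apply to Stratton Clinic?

Annual License, Commercial Certificate, Limited Seating Certificate, Regulatory Authorization, Regulatory Certificate

Rule 1: seating 94 > 78; floor area 14,800 square feet < 15,200 square feet → Annual License required.
Rule 2: offers tattoo or body-art services; occupies leased commercial space; years in business 12 ≤ 17 → Regulatory Authorization required.
Rule 3: occupies leased commercial space; floor area 14,800 square feet < 19,000 square feet; is a worker-owned cooperative → General Business Authorization required.
Rule 4: years in business 12 < 14; seating 94 ≤ 176 → Operating Registration not required.
Rule 5: offers tattoo or body-art services; seating 94 > 50; years in business 12 > 8 → Body Art Authorization not required.
Rule 6: offers tattoo or body-art services; occupies leased commercial space → Regulatory Certificate required.
Rule 7: years in business 12 < 13 → exempt from General Business Authorization.
Rule 8: seating 94 ≥ 78; is a worker-owned cooperative → Operating Authorization not required.
Rule 9: is a worker-owned cooperative (not: is a registered nonprofit); years in business 12 < 15 → Nonprofit Certificate not required.
Rule 10: years in business 12 ≥ 10; is a worker-owned cooperative (not: is a sole proprietorship) → Operating Certificate not required.
Rule 11: years in business 12 < 13; is a worker-owned cooperative (not: is a sole proprietorship) → Regulatory Permit not required.
Rule 12: does not provide live entertainment; seating 94 < 116 → Entertainment Permit not required.
Rule 13: seating 94 < 140 → Limited Seating Certificate required.
Rule 14: is a worker-owned cooperative; floor area 14,800 square feet > 2,400 square feet; seating 94 ≤ 182 → Commercial Certificate required.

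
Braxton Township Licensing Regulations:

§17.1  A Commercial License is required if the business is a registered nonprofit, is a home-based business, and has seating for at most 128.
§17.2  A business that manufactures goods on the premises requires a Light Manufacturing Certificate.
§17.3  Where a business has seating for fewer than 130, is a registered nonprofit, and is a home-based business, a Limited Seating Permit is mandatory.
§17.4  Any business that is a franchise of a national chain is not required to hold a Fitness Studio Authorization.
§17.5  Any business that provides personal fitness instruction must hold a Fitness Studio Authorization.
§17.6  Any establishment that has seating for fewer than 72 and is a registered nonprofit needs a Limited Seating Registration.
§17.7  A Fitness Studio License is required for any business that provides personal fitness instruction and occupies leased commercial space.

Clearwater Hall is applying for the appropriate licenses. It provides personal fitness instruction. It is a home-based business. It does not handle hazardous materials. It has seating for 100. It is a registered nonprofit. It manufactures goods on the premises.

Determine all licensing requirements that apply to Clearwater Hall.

Commercial License, Fitness Studio Authorization, Light Manufacturing Certificate, Limited Seating Permit

§17.1 is a registered nonprofit; is a home-based business; seating 100 ≤ 128 → Commercial License required.
§17.2 manufactures goods on the premises → Light Manufacturing Certificate required.
§17.3 seating 100 < 130; is a registered nonprofit; is a home-based business → Limited Seating Permit required.
§17.4 is a registered nonprofit (not: is a franchise of a national chain) → Fitness Studio Authorization exemption does not apply.
§17.5 provides personal fitness instruction → Fitness Studio Authorization required.
§17.6 seating 100 ≥ 72; is a registered nonprofit → Limited Seating Registration not required.
§17.7 provides personal fitness instruction; is a home-based business (not: occupies leased commercial space) → Fitness Studio License not required.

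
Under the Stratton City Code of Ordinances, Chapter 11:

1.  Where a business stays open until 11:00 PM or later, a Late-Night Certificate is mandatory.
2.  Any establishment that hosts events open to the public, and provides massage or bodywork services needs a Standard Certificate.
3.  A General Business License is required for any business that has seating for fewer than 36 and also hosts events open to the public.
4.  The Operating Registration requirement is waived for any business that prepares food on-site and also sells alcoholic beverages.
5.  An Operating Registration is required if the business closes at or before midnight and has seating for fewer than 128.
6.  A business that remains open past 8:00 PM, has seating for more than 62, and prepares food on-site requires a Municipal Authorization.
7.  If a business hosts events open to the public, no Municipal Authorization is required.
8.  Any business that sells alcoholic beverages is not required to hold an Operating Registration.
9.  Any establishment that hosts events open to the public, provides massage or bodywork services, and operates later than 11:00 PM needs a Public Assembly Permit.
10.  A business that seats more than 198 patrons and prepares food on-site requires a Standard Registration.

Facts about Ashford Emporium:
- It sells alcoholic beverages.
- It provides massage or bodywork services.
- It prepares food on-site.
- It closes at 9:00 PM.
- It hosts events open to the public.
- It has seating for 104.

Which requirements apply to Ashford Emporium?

Standard Certificate

1. closes 9:00 PM, at/before 11:00 PM → Late-Night Certificate not required.
2. hosts events open to the public; provides massage or bodywork services → Standard Certificate required.
3. seating 104 ≥ 36; hosts events open to the public → General Business License not required.
4. prepares food on-site; sells alcoholic beverages → exempt from Operating Registration.
5. closes 9:00 PM, at/before midnight; seating 104 < 128 → Operating Registration required.
6. closes 9:00 PM, after 8:00 PM; seating 104 > 62; prepares food on-site → Municipal Authorization required.
7. hosts events open to the public → exempt from Municipal Authorization.
8. sells alcoholic beverages → exempt from Operating Registration.
9. hosts events open to the public; provides massage or bodywork services; closes 9:00 PM, at/before 11:00 PM → Public Assembly Permit not required.
10. seating 104 ≤ 198; prepares food on-site → Standard Registration not required.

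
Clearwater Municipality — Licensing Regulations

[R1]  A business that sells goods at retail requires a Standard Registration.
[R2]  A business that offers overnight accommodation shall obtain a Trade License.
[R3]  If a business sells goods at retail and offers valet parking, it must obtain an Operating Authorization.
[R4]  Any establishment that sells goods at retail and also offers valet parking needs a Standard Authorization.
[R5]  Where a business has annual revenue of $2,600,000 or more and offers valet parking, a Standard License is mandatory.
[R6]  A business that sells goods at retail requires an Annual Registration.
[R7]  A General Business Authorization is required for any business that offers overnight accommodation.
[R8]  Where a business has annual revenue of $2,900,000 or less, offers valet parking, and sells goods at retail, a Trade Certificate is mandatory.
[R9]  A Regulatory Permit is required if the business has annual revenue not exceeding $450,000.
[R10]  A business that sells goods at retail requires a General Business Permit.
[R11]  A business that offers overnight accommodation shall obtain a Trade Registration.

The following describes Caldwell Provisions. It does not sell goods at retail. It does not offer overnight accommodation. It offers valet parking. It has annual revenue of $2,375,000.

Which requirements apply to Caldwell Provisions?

None

[R1] does not sell goods at retail → Standard Registration not required.
[R2] does not offer overnight accommodation → Trade License not required.
[R3] does not sell goods at retail; offers valet parking → Operating Authorization not required.
[R4] does not sell goods at retail; offers valet parking → Standard Authorization not required.
[R5] revenue $2,375,000 < $2,600,000; offers valet parking → Standard License not required.
[R6] does not sell goods at retail → Annual Registration not required.
[R7] does not offer overnight accommodation → General Business Authorization not required.
[R8] revenue $2,375,000 ≤ $2,900,000; offers valet parking; does not sell goods at retail → Trade Certificate not required.
[R9] revenue $2,375,000 > $450,000 → Regulatory Permit not required.
[R10] does not sell goods at retail → General Business Permit not required.
[R11] does not offer overnight accommodation → Trade Registration not required.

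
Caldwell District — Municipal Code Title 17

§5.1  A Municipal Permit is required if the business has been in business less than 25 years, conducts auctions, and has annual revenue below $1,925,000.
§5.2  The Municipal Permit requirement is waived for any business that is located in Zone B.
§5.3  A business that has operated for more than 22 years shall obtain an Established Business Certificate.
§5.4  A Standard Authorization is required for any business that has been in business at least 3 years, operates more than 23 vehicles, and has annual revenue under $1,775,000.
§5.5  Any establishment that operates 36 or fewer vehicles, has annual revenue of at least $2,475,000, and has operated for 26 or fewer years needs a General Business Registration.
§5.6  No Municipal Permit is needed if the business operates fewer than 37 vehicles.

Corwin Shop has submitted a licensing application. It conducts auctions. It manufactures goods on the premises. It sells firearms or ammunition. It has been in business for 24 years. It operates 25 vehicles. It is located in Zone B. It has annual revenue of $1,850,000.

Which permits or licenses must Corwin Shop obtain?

§5.1 years in business 24 < 25; conducts auctions; revenue $1,850,000 < $1,925,000 → Municipal Permit required.
§5.2 is located in Zone B → exempt from Municipal Permit.
§5.3 years in business 24 > 22 → Established Business Certificate required.
§5.4 years in business 24 ≥ 3; vehicles 25 > 23; revenue $1,850,000 ≥ $1,775,000 → Standard Authorization not required.
§5.5 vehicles 25 ≤ 36; revenue $1,850,000 < $2,475,000; years in business 24 ≤ 26 → General Business Registration not required.
§5.6 vehicles 25 < 37 → exempt from Municipal Permit.

Established Business Certificate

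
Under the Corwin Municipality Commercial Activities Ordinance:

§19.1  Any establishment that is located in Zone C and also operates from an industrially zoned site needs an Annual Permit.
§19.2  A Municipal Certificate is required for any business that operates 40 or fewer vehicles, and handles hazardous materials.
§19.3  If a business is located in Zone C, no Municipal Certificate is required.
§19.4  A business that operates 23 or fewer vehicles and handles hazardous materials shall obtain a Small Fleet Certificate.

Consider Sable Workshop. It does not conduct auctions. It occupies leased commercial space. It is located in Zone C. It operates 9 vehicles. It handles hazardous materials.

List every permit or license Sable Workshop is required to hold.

Small Fleet Certificate

§19.1 is located in Zone C; occupies leased commercial space (not: operates from an industrially zoned site) → Annual Permit not required.
§19.2 vehicles 9 ≤ 40; handles hazardous materials → Municipal Certificate required.
§19.3 is located in Zone C → exempt from Municipal Certificate.
§19.4 vehicles 9 ≤ 23; handles hazardous materials → Small Fleet Certificate required.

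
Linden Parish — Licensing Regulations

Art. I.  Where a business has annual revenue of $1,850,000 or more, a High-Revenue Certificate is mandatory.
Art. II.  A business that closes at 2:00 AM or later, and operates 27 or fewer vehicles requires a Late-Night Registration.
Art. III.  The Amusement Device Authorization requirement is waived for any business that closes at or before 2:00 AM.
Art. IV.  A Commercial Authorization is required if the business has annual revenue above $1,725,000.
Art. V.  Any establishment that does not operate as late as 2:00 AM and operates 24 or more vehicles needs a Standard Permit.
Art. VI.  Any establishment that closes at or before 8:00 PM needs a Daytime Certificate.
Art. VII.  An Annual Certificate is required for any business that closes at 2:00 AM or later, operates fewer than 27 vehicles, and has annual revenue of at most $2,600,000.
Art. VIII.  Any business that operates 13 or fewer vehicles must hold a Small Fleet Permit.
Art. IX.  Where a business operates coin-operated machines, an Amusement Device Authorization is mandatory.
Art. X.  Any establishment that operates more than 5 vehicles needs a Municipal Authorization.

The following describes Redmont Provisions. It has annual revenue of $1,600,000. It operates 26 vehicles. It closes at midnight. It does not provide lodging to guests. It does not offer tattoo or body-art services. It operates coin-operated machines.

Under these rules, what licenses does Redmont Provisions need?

Municipal Authorization, Standard Permit

Art. I. revenue $1,600,000 < $1,850,000 → High-Revenue Certificate not required.
Art. II. closes midnight, at/before 2:00 AM; vehicles 26 ≤ 27 → Late-Night Registration not required.
Art. III. closes midnight, at/before 2:00 AM → exempt from Amusement Device Authorization.
Art. IV. revenue $1,600,000 ≤ $1,725,000 → Commercial Authorization not required.
Art. V. closes midnight, at/before 2:00 AM; vehicles 26 ≥ 24 → Standard Permit required.
Art. VI. closes midnight, after 8:00 PM → Daytime Certificate not required.
Art. VII. closes midnight, at/before 2:00 AM; vehicles 26 < 27; revenue $1,600,000 ≤ $2,600,000 → Annual Certificate not required.
Art. VIII. vehicles 26 > 13 → Small Fleet Permit not required.
Art. IX. operates coin-operated machines → Amusement Device Authorization required.
Art. X. vehicles 26 > 5 → Municipal Authorization required.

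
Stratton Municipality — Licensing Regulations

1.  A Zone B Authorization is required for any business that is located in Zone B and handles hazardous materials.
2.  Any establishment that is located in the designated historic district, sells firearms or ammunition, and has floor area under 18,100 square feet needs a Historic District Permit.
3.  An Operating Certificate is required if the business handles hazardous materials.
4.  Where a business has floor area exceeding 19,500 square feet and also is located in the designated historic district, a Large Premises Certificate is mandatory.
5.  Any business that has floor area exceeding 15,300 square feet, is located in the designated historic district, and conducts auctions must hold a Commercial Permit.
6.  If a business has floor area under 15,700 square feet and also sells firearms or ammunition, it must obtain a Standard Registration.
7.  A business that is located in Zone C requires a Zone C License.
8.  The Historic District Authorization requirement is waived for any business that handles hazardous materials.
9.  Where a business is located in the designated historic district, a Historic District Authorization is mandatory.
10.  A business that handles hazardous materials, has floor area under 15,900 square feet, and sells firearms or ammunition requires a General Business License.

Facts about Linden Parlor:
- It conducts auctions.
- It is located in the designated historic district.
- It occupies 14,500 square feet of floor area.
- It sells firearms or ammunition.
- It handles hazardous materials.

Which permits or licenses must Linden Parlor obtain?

1. is located in the designated historic district (not: is located in Zone B); handles hazardous materials → Zone B Authorization not required.
2. is located in the designated historic district; sells firearms or ammunition; floor area 14,500 square feet < 18,100 square feet → Historic District Permit required.
3. handles hazardous materials → Operating Certificate required.
4. floor area 14,500 square feet ≤ 19,500 square feet; is located in the designated historic district → Large Premises Certificate not required.
5. floor area 14,500 square feet ≤ 15,300 square feet; is located in the designated historic district; conducts auctions → Commercial Permit not required.
6. floor area 14,500 square feet < 15,700 square feet; sells firearms or ammunition → Standard Registration required.
7. is located in the designated historic district (not: is located in Zone C) → Zone C License not required.
8. handles hazardous materials → exempt from Historic District Authorization.
9. is located in the designated historic district → Historic District Authorization required.
10. handles hazardous materials; floor area 14,500 square feet < 15,900 square feet; sells firearms or ammunition → General Business License required.

General Business License, Historic District Permit, Operating Certificate, Standard Registration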